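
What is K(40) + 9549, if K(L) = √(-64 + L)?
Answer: 9549 + 2*I*√6 ≈ 9549.0 + 4.899*I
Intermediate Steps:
K(40) + 9549 = √(-64 + 40) + 9549 = √(-24) + 9549 = 2*I*√6 + 9549 = 9549 + 2*I*√6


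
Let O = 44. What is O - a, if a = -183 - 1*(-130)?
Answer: 97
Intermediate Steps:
a = -53 (a = -183 + 130 = -53)
O - a = 44 - 1*(-53) = 44 + 53 = 97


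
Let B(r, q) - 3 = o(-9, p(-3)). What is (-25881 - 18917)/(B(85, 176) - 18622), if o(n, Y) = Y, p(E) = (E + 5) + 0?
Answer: 44798/18617 ≈ 2.4063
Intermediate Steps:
p(E) = 5 + E (p(E) = (5 + E) + 0 = 5 + E)
B(r, q) = 5 (B(r, q) = 3 + (5 - 3) = 3 + 2 = 5)
(-25881 - 18917)/(B(85, 176) - 18622) = (-25881 - 18917)/(5 - 18622) = -44798/(-18617) = -44798*(-1/18617) = 44798/18617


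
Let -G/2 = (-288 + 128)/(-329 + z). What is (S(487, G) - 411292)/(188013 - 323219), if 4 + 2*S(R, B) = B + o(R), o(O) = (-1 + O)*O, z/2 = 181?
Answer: 9667289/4461798 ≈ 2.1667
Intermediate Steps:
z = 362 (z = 2*181 = 362)
o(O) = O*(-1 + O)
G = 320/33 (G = -2*(-288 + 128)/(-329 + 362) = -(-320)/33 = -2*(-160/33) = 320/33 ≈ 9.6970)
S(R, B) = -2 + B/2 + R*(-1 + R)/2 (S(R, B) = -2 + (B + R*(-1 + R))/2 = -2 + (B/2 + R*(-1 + R)/2) = -2 + B/2 + R*(-1 + R)/2)
(S(487, G) - 411292)/(188013 - 323219) = ((-2 + (1/2)*(320/33) + (1/2)*487*(-1 + 487)) - 411292)/(188013 - 323219) = ((-2 + 160/33 + (1/2)*487*486) - 411292)/(-135206) = ((-2 + 160/33 + 118341) - 411292)*(-1/135206) = (3905347/33 - 411292)*(-1/135206) = -9667289/33*(-1/135206) = 9667289/4461798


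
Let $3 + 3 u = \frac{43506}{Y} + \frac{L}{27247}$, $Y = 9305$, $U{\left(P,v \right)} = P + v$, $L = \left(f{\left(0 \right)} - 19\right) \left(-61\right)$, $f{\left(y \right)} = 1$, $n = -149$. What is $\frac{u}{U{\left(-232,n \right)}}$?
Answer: $- \frac{145008289}{96596200635} \approx -0.0015012$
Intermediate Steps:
$L = 1098$ ($L = \left(1 - 19\right) \left(-61\right) = \left(-18\right) \left(-61\right) = 1098$)
$u = \frac{145008289}{253533335}$ ($u = -1 + \frac{\frac{43506}{9305} + \frac{1098}{27247}}{3} = -1 + \frac{1}{3} \cdot \frac{1195624872}{253533335} = -1 + \frac{398541624}{253533335} = \frac{145008289}{253533335} \approx 0.57195$)
$\frac{u}{U{\left(-232,n \right)}} = \frac{145008289}{253533335 \left(-232 - 149\right)} = \frac{145008289}{253533335 \left(-381\right)} = \frac{145008289}{253533335} \left(- \frac{1}{381}\right) = - \frac{145008289}{96596200635}$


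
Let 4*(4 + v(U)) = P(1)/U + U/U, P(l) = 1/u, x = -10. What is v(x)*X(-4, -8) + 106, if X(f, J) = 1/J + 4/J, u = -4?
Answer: 27735/256 ≈ 108.34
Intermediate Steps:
X(f, J) = 5/J (X(f, J) = 1/J + 4/J = 5/J)
P(l) = -¼ (P(l) = 1/(-4) = -¼)
v(U) = -15/4 - 1/(16*U) (v(U) = -4 + (-1/(4*U) + U/U)/4 = -4 + (-1/(4*U) + 1)/4 = -4 + (1 - 1/(4*U))/4 = -4 + (¼ - 1/(16*U)) = -15/4 - 1/(16*U))
v(x)*X(-4, -8) + 106 = ((1/16)*(-1 - 60*(-10))/(-10))*(5/(-8)) + 106 = ((1/16)*(-⅒)*(-1 + 600))*(5*(-⅛)) + 106 = ((1/16)*(-⅒)*599)*(-5/8) + 106 = -599/160*(-5/8) + 106 = 599/256 + 106 = 27735/256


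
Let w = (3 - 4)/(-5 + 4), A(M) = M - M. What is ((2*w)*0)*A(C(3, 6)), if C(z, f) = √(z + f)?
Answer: 0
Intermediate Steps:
C(z, f) = √(f + z)
A(M) = 0
w = 1 (w = -1/(-1) = -1*(-1) = 1)
((2*w)*0)*A(C(3, 6)) = ((2*1)*0)*0 = (2*0)*0 = 0*0 = 0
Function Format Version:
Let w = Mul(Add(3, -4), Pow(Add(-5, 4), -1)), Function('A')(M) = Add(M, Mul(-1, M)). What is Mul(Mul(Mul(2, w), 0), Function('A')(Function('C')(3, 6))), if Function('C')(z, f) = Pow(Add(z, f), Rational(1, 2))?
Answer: 0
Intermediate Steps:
Function('C')(z, f) = Pow(Add(f, z), Rational(1, 2))
Function('A')(M) = 0
w = 1 (w = Mul(-1, Pow(-1, -1)) = Mul(-1, -1) = 1)
Mul(Mul(Mul(2, w), 0), Function('A')(Function('C')(3, 6))) = Mul(Mul(Mul(2, 1), 0), 0) = Mul(Mul(2, 0), 0) = Mul(0, 0) = 0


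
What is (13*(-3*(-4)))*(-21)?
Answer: -3276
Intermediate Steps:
(13*(-3*(-4)))*(-21) = (13*12)*(-21) = 156*(-21) = -3276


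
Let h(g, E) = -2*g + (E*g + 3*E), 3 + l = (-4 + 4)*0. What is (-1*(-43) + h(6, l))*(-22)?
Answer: -88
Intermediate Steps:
l = -3 (l = -3 + (-4 + 4)*0 = -3 + 0*0 = -3 + 0 = -3)
h(g, E) = -2*g + 3*E + E*g (h(g, E) = -2*g + (3*E + E*g) = -2*g + 3*E + E*g)
(-1*(-43) + h(6, l))*(-22) = (-1*(-43) + (-2*6 + 3*(-3) - 3*6))*(-22) = (43 + (-12 - 9 - 18))*(-22) = (43 - 39)*(-22) = 4*(-22) = -88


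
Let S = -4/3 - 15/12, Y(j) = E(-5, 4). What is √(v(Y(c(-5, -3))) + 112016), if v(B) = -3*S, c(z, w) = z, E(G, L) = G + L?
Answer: √448095/2 ≈ 334.70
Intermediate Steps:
Y(j) = -1 (Y(j) = -5 + 4 = -1)
S = -31/12 (S = -4*⅓ - 15*1/12 = -4/3 - 5/4 = -31/12 ≈ -2.5833)
v(B) = 31/4 (v(B) = -3*(-31/12) = 31/4)
√(v(Y(c(-5, -3))) + 112016) = √(31/4 + 112016) = √(448095/4) = √448095/2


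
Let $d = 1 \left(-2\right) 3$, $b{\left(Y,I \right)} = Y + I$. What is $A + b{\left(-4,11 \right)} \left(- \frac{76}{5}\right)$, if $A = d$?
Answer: $- \frac{562}{5} \approx -112.4$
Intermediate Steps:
$b{\left(Y,I \right)} = I + Y$
$d = -6$ ($d = \left(-2\right) 3 = -6$)
$A = -6$
$A + b{\left(-4,11 \right)} \left(- \frac{76}{5}\right) = -6 + \left(11 - 4\right) \left(- \frac{76}{5}\right) = -6 + 7 \left(\left(-76\right) \frac{1}{5}\right) = -6 + 7 \left(- \frac{76}{5}\right) = -6 - \frac{532}{5} = - \frac{562}{5}$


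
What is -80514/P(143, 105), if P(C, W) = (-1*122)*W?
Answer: 1917/305 ≈ 6.2852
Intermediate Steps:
P(C, W) = -122*W
-80514/P(143, 105) = -80514/((-122*105)) = -80514/(-12810) = -80514*(-1/12810) = 1917/305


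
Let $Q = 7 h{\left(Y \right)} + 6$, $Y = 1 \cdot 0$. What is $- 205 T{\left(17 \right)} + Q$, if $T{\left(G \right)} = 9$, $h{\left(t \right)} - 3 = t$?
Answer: $-1818$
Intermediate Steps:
$Y = 0$
$h{\left(t \right)} = 3 + t$
$Q = 27$ ($Q = 7 \left(3 + 0\right) + 6 = 7 \cdot 3 + 6 = 21 + 6 = 27$)
$- 205 T{\left(17 \right)} + Q = \left(-205\right) 9 + 27 = -1845 + 27 = -1818$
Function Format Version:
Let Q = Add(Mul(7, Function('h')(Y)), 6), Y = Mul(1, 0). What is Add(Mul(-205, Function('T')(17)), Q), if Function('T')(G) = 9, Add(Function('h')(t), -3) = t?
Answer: -1818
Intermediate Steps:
Y = 0
Function('h')(t) = Add(3, t)
Q = 27 (Q = Add(Mul(7, Add(3, 0)), 6) = Add(Mul(7, 3), 6) = Add(21, 6) = 27)
Add(Mul(-205, Function('T')(17)), Q) = Add(Mul(-205, 9), 27) = Add(-1845, 27) = -1818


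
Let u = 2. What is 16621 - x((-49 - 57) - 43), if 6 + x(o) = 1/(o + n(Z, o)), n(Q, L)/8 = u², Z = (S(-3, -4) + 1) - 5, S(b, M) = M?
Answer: 1945360/117 ≈ 16627.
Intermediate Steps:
Z = -8 (Z = (-4 + 1) - 5 = -3 - 5 = -8)
n(Q, L) = 32 (n(Q, L) = 8*2² = 8*4 = 32)
x(o) = -6 + 1/(32 + o) (x(o) = -6 + 1/(o + 32) = -6 + 1/(32 + o))
16621 - x((-49 - 57) - 43) = 16621 - (-191 - 6*((-49 - 57) - 43))/(32 + ((-49 - 57) - 43)) = 16621 - (-191 - 6*(-106 - 43))/(32 + (-106 - 43)) = 16621 - (-191 - 6*(-149))/(32 - 149) = 16621 - (-191 + 894)/(-117) = 16621 - (-1)*703/117 = 16621 - 1*(-703/117) = 16621 + 703/117 = 1945360/117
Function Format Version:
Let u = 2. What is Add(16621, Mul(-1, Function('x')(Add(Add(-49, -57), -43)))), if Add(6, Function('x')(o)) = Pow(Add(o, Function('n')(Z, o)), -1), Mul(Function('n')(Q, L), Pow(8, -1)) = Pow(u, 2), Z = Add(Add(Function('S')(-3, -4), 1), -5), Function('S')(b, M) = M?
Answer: Rational(1945360, 117) ≈ 16627.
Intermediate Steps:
Z = -8 (Z = Add(Add(-4, 1), -5) = Add(-3, -5) = -8)
Function('n')(Q, L) = 32 (Function('n')(Q, L) = Mul(8, Pow(2, 2)) = Mul(8, 4) = 32)
Function('x')(o) = Add(-6, Pow(Add(32, o), -1)) (Function('x')(o) = Add(-6, Pow(Add(o, 32), -1)) = Add(-6, Pow(Add(32, o), -1)))
Add(16621, Mul(-1, Function('x')(Add(Add(-49, -57), -43)))) = Add(16621, Mul(-1, Mul(Pow(Add(32, Add(Add(-49, -57), -43)), -1), Add(-191, Mul(-6, Add(Add(-49, -57), -43)))))) = Add(16621, Mul(-1, Mul(Pow(Add(32, Add(-106, -43)), -1), Add(-191, Mul(-6, Add(-106, -43)))))) = Add(16621, Mul(-1, Mul(Pow(Add(32, -149), -1), Add(-191, Mul(-6, -149))))) = Add(16621, Mul(-1, Mul(Pow(-117, -1), Add(-191, 894)))) = Add(16621, Mul(-1, Mul(Rational(-1, 117), 703))) = Add(16621, Mul(-1, Rational(-703, 117))) = Add(16621, Rational(703, 117)) = Rational(1945360, 117)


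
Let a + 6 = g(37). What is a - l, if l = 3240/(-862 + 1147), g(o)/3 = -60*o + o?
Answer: -124761/19 ≈ -6566.4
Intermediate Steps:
g(o) = -177*o (g(o) = 3*(-60*o + o) = 3*(-59*o) = -177*o)
l = 216/19 (l = 3240/285 = 3240*(1/285) = 216/19 ≈ 11.368)
a = -6555 (a = -6 - 177*37 = -6 - 6549 = -6555)
a - l = -6555 - 1*216/19 = -6555 - 216/19 = -124761/19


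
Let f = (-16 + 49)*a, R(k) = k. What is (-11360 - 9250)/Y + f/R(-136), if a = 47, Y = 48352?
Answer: -4862307/410992 ≈ -11.831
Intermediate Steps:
f = 1551 (f = (-16 + 49)*47 = 33*47 = 1551)
(-11360 - 9250)/Y + f/R(-136) = (-11360 - 9250)/48352 + 1551/(-136) = -20610*1/48352 + 1551*(-1/136) = -10305/24176 - 1551/136 = -4862307/410992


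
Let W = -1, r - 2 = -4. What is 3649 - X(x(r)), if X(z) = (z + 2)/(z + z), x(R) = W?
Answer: 7299/2 ≈ 3649.5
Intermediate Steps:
r = -2 (r = 2 - 4 = -2)
x(R) = -1
X(z) = (2 + z)/(2*z) (X(z) = (2 + z)/((2*z)) = (2 + z)*(1/(2*z)) = (2 + z)/(2*z))
3649 - X(x(r)) = 3649 - (2 - 1)/(2*(-1)) = 3649 - (-1)/2 = 3649 - 1*(-1/2) = 3649 + 1/2 = 7299/2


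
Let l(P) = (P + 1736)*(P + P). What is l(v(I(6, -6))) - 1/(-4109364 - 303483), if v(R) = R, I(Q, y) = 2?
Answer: 30678112345/4412847 ≈ 6952.0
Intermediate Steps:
l(P) = 2*P*(1736 + P) (l(P) = (1736 + P)*(2*P) = 2*P*(1736 + P))
l(v(I(6, -6))) - 1/(-4109364 - 303483) = 2*2*(1736 + 2) - 1/(-4109364 - 303483) = 2*2*1738 - 1/(-4412847) = 6952 - 1*(-1/4412847) = 6952 + 1/4412847 = 30678112345/4412847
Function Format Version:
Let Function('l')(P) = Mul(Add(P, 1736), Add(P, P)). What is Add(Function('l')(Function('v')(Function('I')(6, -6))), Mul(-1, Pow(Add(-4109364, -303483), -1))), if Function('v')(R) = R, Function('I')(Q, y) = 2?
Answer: Rational(30678112345, 4412847) ≈ 6952.0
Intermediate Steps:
Function('l')(P) = Mul(2, P, Add(1736, P)) (Function('l')(P) = Mul(Add(1736, P), Mul(2, P)) = Mul(2, P, Add(1736, P)))
Add(Function('l')(Function('v')(Function('I')(6, -6))), Mul(-1, Pow(Add(-4109364, -303483), -1))) = Add(Mul(2, 2, Add(1736, 2)), Mul(-1, Pow(Add(-4109364, -303483), -1))) = Add(Mul(2, 2, 1738), Mul(-1, Pow(-4412847, -1))) = Add(6952, Mul(-1, Rational(-1, 4412847))) = Add(6952, Rational(1, 4412847)) = Rational(30678112345, 4412847)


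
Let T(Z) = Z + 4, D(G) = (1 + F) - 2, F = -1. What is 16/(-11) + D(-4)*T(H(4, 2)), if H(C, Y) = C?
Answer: -192/11 ≈ -17.455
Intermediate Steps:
D(G) = -2 (D(G) = (1 - 1) - 2 = 0 - 2 = -2)
T(Z) = 4 + Z
16/(-11) + D(-4)*T(H(4, 2)) = 16/(-11) - 2*(4 + 4) = 16*(-1/11) - 2*8 = -16/11 - 16 = -192/11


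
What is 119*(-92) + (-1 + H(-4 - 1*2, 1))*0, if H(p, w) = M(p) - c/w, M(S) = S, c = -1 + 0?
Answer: -10948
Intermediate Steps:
c = -1
H(p, w) = p + 1/w (H(p, w) = p - (-1)/w = p + 1/w)
119*(-92) + (-1 + H(-4 - 1*2, 1))*0 = 119*(-92) + (-1 + ((-4 - 1*2) + 1/1))*0 = -10948 + (-1 + ((-4 - 2) + 1))*0 = -10948 + (-1 + (-6 + 1))*0 = -10948 + (-1 - 5)*0 = -10948 - 6*0 = -10948 + 0 = -10948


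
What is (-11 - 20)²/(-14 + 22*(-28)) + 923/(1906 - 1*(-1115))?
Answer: -773897/634410 ≈ -1.2199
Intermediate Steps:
(-11 - 20)²/(-14 + 22*(-28)) + 923/(1906 - 1*(-1115)) = (-31)²/(-14 - 616) + 923/(1906 + 1115) = 961/(-630) + 923/3021 = 961*(-1/630) + 923*(1/3021) = -961/630 + 923/3021 = -773897/634410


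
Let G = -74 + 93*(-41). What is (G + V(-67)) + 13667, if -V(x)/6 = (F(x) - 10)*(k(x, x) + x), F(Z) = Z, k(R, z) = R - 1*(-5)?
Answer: -49818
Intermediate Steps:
G = -3887 (G = -74 - 3813 = -3887)
k(R, z) = 5 + R (k(R, z) = R + 5 = 5 + R)
V(x) = -6*(-10 + x)*(5 + 2*x) (V(x) = -6*(x - 10)*((5 + x) + x) = -6*(-10 + x)*(5 + 2*x))
(G + V(-67)) + 13667 = (-3887 + (300 - 12*(-67)² + 90*(-67))) + 13667 = (-3887 + (300 - 12*4489 - 6030)) + 13667 = (-3887 + (300 - 53868 - 6030)) + 13667 = (-3887 - 59598) + 13667 = -63485 + 13667 = -49818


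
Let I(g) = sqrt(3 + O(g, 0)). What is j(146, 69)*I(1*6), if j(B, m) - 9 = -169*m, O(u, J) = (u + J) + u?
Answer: -11652*sqrt(15) ≈ -45128.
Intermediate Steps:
O(u, J) = J + 2*u (O(u, J) = (J + u) + u = J + 2*u)
j(B, m) = 9 - 169*m
I(g) = sqrt(3 + 2*g) (I(g) = sqrt(3 + (0 + 2*g)) = sqrt(3 + 2*g))
j(146, 69)*I(1*6) = (9 - 169*69)*sqrt(3 + 2*(1*6)) = (9 - 11661)*sqrt(3 + 2*6) = -11652*sqrt(3 + 12) = -11652*sqrt(15)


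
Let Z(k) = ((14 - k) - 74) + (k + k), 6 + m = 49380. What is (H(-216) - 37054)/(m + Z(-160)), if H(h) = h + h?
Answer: -18743/24577 ≈ -0.76262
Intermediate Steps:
m = 49374 (m = -6 + 49380 = 49374)
H(h) = 2*h
Z(k) = -60 + k (Z(k) = (-60 - k) + 2*k = -60 + k)
(H(-216) - 37054)/(m + Z(-160)) = (2*(-216) - 37054)/(49374 + (-60 - 160)) = (-432 - 37054)/(49374 - 220) = -37486/49154 = -37486*1/49154 = -18743/24577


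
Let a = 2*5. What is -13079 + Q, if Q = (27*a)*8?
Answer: -10919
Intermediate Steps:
a = 10
Q = 2160 (Q = (27*10)*8 = 270*8 = 2160)
-13079 + Q = -13079 + 2160 = -10919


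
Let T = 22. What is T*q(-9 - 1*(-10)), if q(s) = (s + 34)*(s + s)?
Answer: 1540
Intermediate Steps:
q(s) = 2*s*(34 + s) (q(s) = (34 + s)*(2*s) = 2*s*(34 + s))
T*q(-9 - 1*(-10)) = 22*(2*(-9 - 1*(-10))*(34 + (-9 - 1*(-10)))) = 22*(2*(-9 + 10)*(34 + (-9 + 10))) = 22*(2*1*(34 + 1)) = 22*(2*1*35) = 22*70 = 1540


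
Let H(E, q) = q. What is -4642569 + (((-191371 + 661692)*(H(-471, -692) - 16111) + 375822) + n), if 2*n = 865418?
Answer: -7906637801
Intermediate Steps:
n = 432709 (n = (½)*865418 = 432709)
-4642569 + (((-191371 + 661692)*(H(-471, -692) - 16111) + 375822) + n) = -4642569 + (((-191371 + 661692)*(-692 - 16111) + 375822) + 432709) = -4642569 + ((470321*(-16803) + 375822) + 432709) = -4642569 + ((-7902803763 + 375822) + 432709) = -4642569 + (-7902427941 + 432709) = -4642569 - 7901995232 = -7906637801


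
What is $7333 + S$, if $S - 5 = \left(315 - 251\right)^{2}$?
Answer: $11434$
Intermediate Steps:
$S = 4101$ ($S = 5 + \left(315 - 251\right)^{2} = 5 + 64^{2} = 5 + 4096 = 4101$)
$7333 + S = 7333 + 4101 = 11434$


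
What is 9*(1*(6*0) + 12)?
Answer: 108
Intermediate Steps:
9*(1*(6*0) + 12) = 9*(1*0 + 12) = 9*(0 + 12) = 9*12 = 108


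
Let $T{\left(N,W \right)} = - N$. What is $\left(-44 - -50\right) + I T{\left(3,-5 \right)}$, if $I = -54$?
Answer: $168$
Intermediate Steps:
$\left(-44 - -50\right) + I T{\left(3,-5 \right)} = \left(-44 - -50\right) - 54 \left(\left(-1\right) 3\right) = \left(-44 + 50\right) - -162 = 6 + 162 = 168$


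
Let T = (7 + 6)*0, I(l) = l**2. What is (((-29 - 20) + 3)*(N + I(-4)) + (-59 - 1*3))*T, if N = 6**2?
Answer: 0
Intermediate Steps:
N = 36
T = 0 (T = 13*0 = 0)
(((-29 - 20) + 3)*(N + I(-4)) + (-59 - 1*3))*T = (((-29 - 20) + 3)*(36 + (-4)**2) + (-59 - 1*3))*0 = ((-49 + 3)*(36 + 16) + (-59 - 3))*0 = (-46*52 - 62)*0 = (-2392 - 62)*0 = -2454*0 = 0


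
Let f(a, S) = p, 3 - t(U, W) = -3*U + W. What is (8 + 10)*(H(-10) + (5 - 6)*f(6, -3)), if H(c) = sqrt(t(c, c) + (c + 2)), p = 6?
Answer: -108 + 90*I ≈ -108.0 + 90.0*I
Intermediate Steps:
t(U, W) = 3 - W + 3*U (t(U, W) = 3 - (-3*U + W) = 3 - (W - 3*U) = 3 + (-W + 3*U) = 3 - W + 3*U)
f(a, S) = 6
H(c) = sqrt(5 + 3*c) (H(c) = sqrt((3 - c + 3*c) + (c + 2)) = sqrt((3 + 2*c) + (2 + c)) = sqrt(5 + 3*c))
(8 + 10)*(H(-10) + (5 - 6)*f(6, -3)) = (8 + 10)*(sqrt(5 + 3*(-10)) + (5 - 6)*6) = 18*(sqrt(5 - 30) - 1*6) = 18*(sqrt(-25) - 6) = 18*(5*I - 6) = 18*(-6 + 5*I) = -108 + 90*I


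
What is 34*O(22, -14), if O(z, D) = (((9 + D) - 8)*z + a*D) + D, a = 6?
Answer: -13056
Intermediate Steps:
O(z, D) = 7*D + z*(1 + D) (O(z, D) = (((9 + D) - 8)*z + 6*D) + D = ((1 + D)*z + 6*D) + D = (z*(1 + D) + 6*D) + D = (6*D + z*(1 + D)) + D = 7*D + z*(1 + D))
34*O(22, -14) = 34*(22 + 7*(-14) - 14*22) = 34*(22 - 98 - 308) = 34*(-384) = -13056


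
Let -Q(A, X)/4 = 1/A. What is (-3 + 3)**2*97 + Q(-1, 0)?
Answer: 4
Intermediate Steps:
Q(A, X) = -4/A
(-3 + 3)**2*97 + Q(-1, 0) = (-3 + 3)**2*97 - 4/(-1) = 0**2*97 - 4*(-1) = 0*97 + 4 = 0 + 4 = 4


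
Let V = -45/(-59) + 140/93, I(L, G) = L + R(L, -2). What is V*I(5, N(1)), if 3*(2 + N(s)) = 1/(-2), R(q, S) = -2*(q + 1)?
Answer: -87115/5487 ≈ -15.877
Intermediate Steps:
R(q, S) = -2 - 2*q (R(q, S) = -2*(1 + q) = -2 - 2*q)
N(s) = -13/6 (N(s) = -2 + (1/(-2))/3 = -2 + (1*(-½))/3 = -2 + (⅓)*(-½) = -2 - ⅙ = -13/6)
I(L, G) = -2 - L (I(L, G) = L + (-2 - 2*L) = -2 - L)
V = 12445/5487 (V = -45*(-1/59) + 140*(1/93) = 45/59 + 140/93 = 12445/5487 ≈ 2.2681)
V*I(5, N(1)) = 12445*(-2 - 1*5)/5487 = 12445*(-2 - 5)/5487 = (12445/5487)*(-7) = -87115/5487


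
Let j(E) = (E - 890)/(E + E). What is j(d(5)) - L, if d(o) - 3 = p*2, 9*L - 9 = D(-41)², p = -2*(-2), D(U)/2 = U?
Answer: -156037/198 ≈ -788.07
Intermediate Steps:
D(U) = 2*U
p = 4
L = 6733/9 (L = 1 + (2*(-41))²/9 = 1 + (⅑)*(-82)² = 1 + (⅑)*6724 = 1 + 6724/9 = 6733/9 ≈ 748.11)
d(o) = 11 (d(o) = 3 + 4*2 = 3 + 8 = 11)
j(E) = (-890 + E)/(2*E) (j(E) = (-890 + E)/((2*E)) = (-890 + E)*(1/(2*E)) = (-890 + E)/(2*E))
j(d(5)) - L = (½)*(-890 + 11)/11 - 1*6733/9 = (½)*(1/11)*(-879) - 6733/9 = -879/22 - 6733/9 = -156037/198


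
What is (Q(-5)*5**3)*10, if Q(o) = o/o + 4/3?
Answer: 8750/3 ≈ 2916.7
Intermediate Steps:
Q(o) = 7/3 (Q(o) = 1 + 4*(1/3) = 1 + 4/3 = 7/3)
(Q(-5)*5**3)*10 = ((7/3)*5**3)*10 = ((7/3)*125)*10 = (875/3)*10 = 8750/3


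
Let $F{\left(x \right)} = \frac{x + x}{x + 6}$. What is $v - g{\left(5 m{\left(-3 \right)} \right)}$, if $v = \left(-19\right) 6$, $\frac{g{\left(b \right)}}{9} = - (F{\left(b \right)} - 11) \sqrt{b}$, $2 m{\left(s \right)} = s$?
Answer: $-114 - \frac{9 i \sqrt{30}}{2} \approx -114.0 - 24.648 i$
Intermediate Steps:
$F{\left(x \right)} = \frac{2 x}{6 + x}$
$m{\left(s \right)} = \frac{s}{2}$
$g{\left(b \right)} = 9 \sqrt{b} \left(11 - \frac{2 b}{6 + b}\right)$ ($g{\left(b \right)} = 9 - (\frac{2 b}{6 + b} - 11) \sqrt{b} = 9 - (-11 + \frac{2 b}{6 + b}) \sqrt{b} = 9 \left(11 - \frac{2 b}{6 + b}\right) \sqrt{b} = 9 \sqrt{b} \left(11 - \frac{2 b}{6 + b}\right)$)
$v = -114$
$v - g{\left(5 m{\left(-3 \right)} \right)} = -114 - \frac{\sqrt{5 \cdot \frac{1}{2} \left(-3\right)} \left(594 + 81 \cdot 5 \cdot \frac{1}{2} \left(-3\right)\right)}{6 + 5 \cdot \frac{1}{2} \left(-3\right)} = -114 - \frac{\sqrt{5 \left(- \frac{3}{2}\right)} \left(594 + 81 \cdot 5 \left(- \frac{3}{2}\right)\right)}{6 + 5 \left(- \frac{3}{2}\right)} = -114 - \frac{\sqrt{- \frac{15}{2}} \left(594 + 81 \left(- \frac{15}{2}\right)\right)}{6 - \frac{15}{2}} = -114 - \frac{\frac{i \sqrt{30}}{2} \left(594 - \frac{1215}{2}\right)}{- \frac{3}{2}} = -114 - \frac{i \sqrt{30}}{2} \left(- \frac{2}{3}\right) \left(- \frac{27}{2}\right) = -114 - \frac{9 i \sqrt{30}}{2}$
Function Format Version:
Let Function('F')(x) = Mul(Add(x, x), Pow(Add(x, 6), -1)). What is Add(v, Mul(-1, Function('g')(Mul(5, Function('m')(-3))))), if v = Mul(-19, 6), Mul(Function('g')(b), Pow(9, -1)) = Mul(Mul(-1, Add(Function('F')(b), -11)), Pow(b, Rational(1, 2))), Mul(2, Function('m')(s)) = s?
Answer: Add(-114, Mul(Rational(-9, 2), I, Pow(30, Rational(1, 2)))) ≈ Add(-114.00, Mul(-24.648, I))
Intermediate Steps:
Function('F')(x) = Mul(2, x, Pow(Add(6, x), -1)) (Function('F')(x) = Mul(Mul(2, x), Pow(Add(6, x), -1)) = Mul(2, x, Pow(Add(6, x), -1)))
Function('m')(s) = Mul(Rational(1, 2), s)
Function('g')(b) = Mul(9, Pow(b, Rational(1, 2)), Add(11, Mul(-2, b, Pow(Add(6, b), -1)))) (Function('g')(b) = Mul(9, Mul(Mul(-1, Add(Mul(2, b, Pow(Add(6, b), -1)), -11)), Pow(b, Rational(1, 2)))) = Mul(9, Mul(Mul(-1, Add(-11, Mul(2, b, Pow(Add(6, b), -1)))), Pow(b, Rational(1, 2)))) = Mul(9, Mul(Add(11, Mul(-2, b, Pow(Add(6, b), -1))), Pow(b, Rational(1, 2)))) = Mul(9, Mul(Pow(b, Rational(1, 2)), Add(11, Mul(-2, b, Pow(Add(6, b), -1))))) = Mul(9, Pow(b, Rational(1, 2)), Add(11, Mul(-2, b, Pow(Add(6, b), -1)))))
v = -114
Add(v, Mul(-1, Function('g')(Mul(5, Function('m')(-3))))) = Add(-114, Mul(-1, Mul(Pow(Mul(5, Mul(Rational(1, 2), -3)), Rational(1, 2)), Pow(Add(6, Mul(5, Mul(Rational(1, 2), -3))), -1), Add(594, Mul(81, Mul(5, Mul(Rational(1, 2), -3))))))) = Add(-114, Mul(-1, Mul(Pow(Mul(5, Rational(-3, 2)), Rational(1, 2)), Pow(Add(6, Mul(5, Rational(-3, 2))), -1), Add(594, Mul(81, Mul(5, Rational(-3, 2))))))) = Add(-114, Mul(-1, Mul(Pow(Rational(-15, 2), Rational(1, 2)), Pow(Add(6, Rational(-15, 2)), -1), Add(594, Mul(81, Rational(-15, 2)))))) = Add(-114, Mul(-1, Mul(Mul(Rational(1, 2), I, Pow(30, Rational(1, 2))), Pow(Rational(-3, 2), -1), Add(594, Rational(-1215, 2))))) = Add(-114, Mul(-1, Mul(Mul(Rational(1, 2), I, Pow(30, Rational(1, 2))), Rational(-2, 3), Rational(-27, 2)))) = Add(-114, Mul(-1, Mul(Rational(9, 2), I, Pow(30, Rational(1, 2))))) = Add(-114, Mul(Rational(-9, 2), I, Pow(30, Rational(1, 2))))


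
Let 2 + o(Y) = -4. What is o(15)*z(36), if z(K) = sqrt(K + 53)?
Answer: -6*sqrt(89) ≈ -56.604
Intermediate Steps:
z(K) = sqrt(53 + K)
o(Y) = -6 (o(Y) = -2 - 4 = -6)
o(15)*z(36) = -6*sqrt(53 + 36) = -6*sqrt(89)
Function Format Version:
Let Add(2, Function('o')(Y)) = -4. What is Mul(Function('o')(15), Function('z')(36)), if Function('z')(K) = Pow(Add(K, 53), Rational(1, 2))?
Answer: Mul(-6, Pow(89, Rational(1, 2))) ≈ -56.604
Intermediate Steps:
Function('z')(K) = Pow(Add(53, K), Rational(1, 2))
Function('o')(Y) = -6 (Function('o')(Y) = Add(-2, -4) = -6)
Mul(Function('o')(15), Function('z')(36)) = Mul(-6, Pow(Add(53, 36), Rational(1, 2))) = Mul(-6, Pow(89, Rational(1, 2)))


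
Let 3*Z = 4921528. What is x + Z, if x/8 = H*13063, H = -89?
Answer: -22981040/3 ≈ -7.6603e+6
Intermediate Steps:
Z = 4921528/3 (Z = (⅓)*4921528 = 4921528/3 ≈ 1.6405e+6)
x = -9300856 (x = 8*(-89*13063) = 8*(-1162607) = -9300856)
x + Z = -9300856 + 4921528/3 = -22981040/3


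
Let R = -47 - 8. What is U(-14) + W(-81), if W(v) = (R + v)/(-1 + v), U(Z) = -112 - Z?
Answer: -3950/41 ≈ -96.341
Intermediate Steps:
R = -55
W(v) = (-55 + v)/(-1 + v)
U(-14) + W(-81) = (-112 - 1*(-14)) + (-55 - 81)/(-1 - 81) = (-112 + 14) - 136/(-82) = -98 - 1/82*(-136) = -98 + 68/41 = -3950/41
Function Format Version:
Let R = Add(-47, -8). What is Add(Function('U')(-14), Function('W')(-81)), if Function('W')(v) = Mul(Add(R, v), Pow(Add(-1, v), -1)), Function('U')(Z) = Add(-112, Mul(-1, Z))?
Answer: Rational(-3950, 41) ≈ -96.341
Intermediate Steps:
R = -55
Function('W')(v) = Mul(Pow(Add(-1, v), -1), Add(-55, v)) (Function('W')(v) = Mul(Add(-55, v), Pow(Add(-1, v), -1)) = Mul(Pow(Add(-1, v), -1), Add(-55, v)))
Add(Function('U')(-14), Function('W')(-81)) = Add(Add(-112, Mul(-1, -14)), Mul(Pow(Add(-1, -81), -1), Add(-55, -81))) = Add(Add(-112, 14), Mul(Pow(-82, -1), -136)) = Add(-98, Mul(Rational(-1, 82), -136)) = Add(-98, Rational(68, 41)) = Rational(-3950, 41)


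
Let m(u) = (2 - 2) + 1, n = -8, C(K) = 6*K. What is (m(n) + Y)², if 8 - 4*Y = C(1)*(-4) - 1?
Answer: 1369/16 ≈ 85.563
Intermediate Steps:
m(u) = 1 (m(u) = 0 + 1 = 1)
Y = 33/4 (Y = 2 - ((6*1)*(-4) - 1)/4 = 2 - (6*(-4) - 1)/4 = 2 - (-24 - 1)/4 = 2 - ¼*(-25) = 2 + 25/4 = 33/4 ≈ 8.2500)
(m(n) + Y)² = (1 + 33/4)² = (37/4)² = 1369/16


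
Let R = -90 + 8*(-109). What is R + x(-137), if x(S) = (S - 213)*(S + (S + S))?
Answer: 142888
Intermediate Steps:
R = -962 (R = -90 - 872 = -962)
x(S) = 3*S*(-213 + S) (x(S) = (-213 + S)*(S + 2*S) = (-213 + S)*(3*S) = 3*S*(-213 + S))
R + x(-137) = -962 + 3*(-137)*(-213 - 137) = -962 + 3*(-137)*(-350) = -962 + 143850 = 142888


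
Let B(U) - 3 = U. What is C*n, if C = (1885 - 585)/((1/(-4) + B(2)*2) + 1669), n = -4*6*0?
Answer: 0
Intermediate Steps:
B(U) = 3 + U
n = 0 (n = -24*0 = 0)
C = 1040/1343 (C = (1885 - 585)/((1/(-4) + (3 + 2)*2) + 1669) = 1300/((-¼ + 5*2) + 1669) = 1300/((-¼ + 10) + 1669) = 1300/(39/4 + 1669) = 1300/(6715/4) = 1300*(4/6715) = 1040/1343 ≈ 0.77439)
C*n = (1040/1343)*0 = 0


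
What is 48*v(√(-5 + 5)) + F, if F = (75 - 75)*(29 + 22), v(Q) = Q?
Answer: 0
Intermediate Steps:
F = 0 (F = 0*51 = 0)
48*v(√(-5 + 5)) + F = 48*√(-5 + 5) + 0 = 48*√0 + 0 = 48*0 + 0 = 0 + 0 = 0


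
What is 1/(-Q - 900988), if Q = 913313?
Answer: -1/1814301 ≈ -5.5118e-7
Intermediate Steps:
1/(-Q - 900988) = 1/(-1*913313 - 900988) = 1/(-913313 - 900988) = 1/(-1814301) = -1/1814301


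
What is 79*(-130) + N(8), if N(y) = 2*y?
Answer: -10254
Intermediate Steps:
79*(-130) + N(8) = 79*(-130) + 2*8 = -10270 + 16 = -10254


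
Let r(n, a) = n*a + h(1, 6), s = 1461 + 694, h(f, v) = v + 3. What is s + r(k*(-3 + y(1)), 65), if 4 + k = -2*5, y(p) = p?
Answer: 3984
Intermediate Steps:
h(f, v) = 3 + v
k = -14 (k = -4 - 2*5 = -4 - 10 = -14)
s = 2155
r(n, a) = 9 + a*n (r(n, a) = n*a + (3 + 6) = a*n + 9 = 9 + a*n)
s + r(k*(-3 + y(1)), 65) = 2155 + (9 + 65*(-14*(-3 + 1))) = 2155 + (9 + 65*(-14*(-2))) = 2155 + (9 + 65*28) = 2155 + (9 + 1820) = 2155 + 1829 = 3984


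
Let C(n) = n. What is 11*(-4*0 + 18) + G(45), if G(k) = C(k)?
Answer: 243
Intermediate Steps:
G(k) = k
11*(-4*0 + 18) + G(45) = 11*(-4*0 + 18) + 45 = 11*(0 + 18) + 45 = 11*18 + 45 = 198 + 45 = 243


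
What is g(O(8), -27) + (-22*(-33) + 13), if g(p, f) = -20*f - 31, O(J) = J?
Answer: 1248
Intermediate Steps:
g(p, f) = -31 - 20*f
g(O(8), -27) + (-22*(-33) + 13) = (-31 - 20*(-27)) + (-22*(-33) + 13) = (-31 + 540) + (726 + 13) = 509 + 739 = 1248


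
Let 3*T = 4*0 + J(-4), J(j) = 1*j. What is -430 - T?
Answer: -1286/3 ≈ -428.67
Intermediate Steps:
J(j) = j
T = -4/3 (T = (4*0 - 4)/3 = (0 - 4)/3 = (1/3)*(-4) = -4/3 ≈ -1.3333)
-430 - T = -430 - 1*(-4/3) = -430 + 4/3 = -1286/3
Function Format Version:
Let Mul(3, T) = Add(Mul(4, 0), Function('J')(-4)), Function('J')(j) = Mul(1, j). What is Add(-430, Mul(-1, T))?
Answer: Rational(-1286, 3) ≈ -428.67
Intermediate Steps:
Function('J')(j) = j
T = Rational(-4, 3) (T = Mul(Rational(1, 3), Add(Mul(4, 0), -4)) = Mul(Rational(1, 3), Add(0, -4)) = Mul(Rational(1, 3), -4) = Rational(-4, 3) ≈ -1.3333)
Add(-430, Mul(-1, T)) = Add(-430, Mul(-1, Rational(-4, 3))) = Add(-430, Rational(4, 3)) = Rational(-1286, 3)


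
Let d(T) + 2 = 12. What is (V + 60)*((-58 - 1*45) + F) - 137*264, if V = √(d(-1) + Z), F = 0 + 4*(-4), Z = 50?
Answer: -43308 - 238*√15 ≈ -44230.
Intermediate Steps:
d(T) = 10 (d(T) = -2 + 12 = 10)
F = -16 (F = 0 - 16 = -16)
V = 2*√15 (V = √(10 + 50) = √60 = 2*√15 ≈ 7.7460)
(V + 60)*((-58 - 1*45) + F) - 137*264 = (2*√15 + 60)*((-58 - 1*45) - 16) - 137*264 = (60 + 2*√15)*((-58 - 45) - 16) - 36168 = (60 + 2*√15)*(-103 - 16) - 36168 = (60 + 2*√15)*(-119) - 36168 = (-7140 - 238*√15) - 36168 = -43308 - 238*√15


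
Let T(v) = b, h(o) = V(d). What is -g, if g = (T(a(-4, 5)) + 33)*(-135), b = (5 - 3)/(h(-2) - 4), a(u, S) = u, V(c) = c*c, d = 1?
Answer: 4365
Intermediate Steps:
V(c) = c²
h(o) = 1 (h(o) = 1² = 1)
b = -⅔ (b = (5 - 3)/(1 - 4) = 2/(-3) = 2*(-⅓) = -⅔ ≈ -0.66667)
T(v) = -⅔
g = -4365 (g = (-⅔ + 33)*(-135) = (97/3)*(-135) = -4365)
-g = -1*(-4365) = 4365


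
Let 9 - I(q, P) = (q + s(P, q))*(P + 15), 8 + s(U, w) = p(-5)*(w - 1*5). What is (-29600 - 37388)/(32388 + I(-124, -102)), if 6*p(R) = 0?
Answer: -66988/20913 ≈ -3.2032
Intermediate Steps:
p(R) = 0 (p(R) = (⅙)*0 = 0)
s(U, w) = -8 (s(U, w) = -8 + 0*(w - 1*5) = -8 + 0*(w - 5) = -8 + 0*(-5 + w) = -8 + 0 = -8)
I(q, P) = 9 - (-8 + q)*(15 + P) (I(q, P) = 9 - (q - 8)*(P + 15) = 9 - (-8 + q)*(15 + P))
(-29600 - 37388)/(32388 + I(-124, -102)) = (-29600 - 37388)/(32388 + (129 - 15*(-124) + 8*(-102) - 1*(-102)*(-124))) = -66988/(32388 + (129 + 1860 - 816 - 12648)) = -66988/(32388 - 11475) = -66988/20913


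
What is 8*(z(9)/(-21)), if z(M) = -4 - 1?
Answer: 40/21 ≈ 1.9048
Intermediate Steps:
z(M) = -5
8*(z(9)/(-21)) = 8*(-5/(-21)) = 8*(-5*(-1/21)) = 8*(5/21) = 40/21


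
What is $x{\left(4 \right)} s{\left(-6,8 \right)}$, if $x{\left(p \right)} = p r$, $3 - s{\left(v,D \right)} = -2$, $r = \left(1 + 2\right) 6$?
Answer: $360$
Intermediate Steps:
$r = 18$ ($r = 3 \cdot 6 = 18$)
$s{\left(v,D \right)} = 5$ ($s{\left(v,D \right)} = 3 - -2 = 3 + 2 = 5$)
$x{\left(p \right)} = 18 p$ ($x{\left(p \right)} = p 18 = 18 p$)
$x{\left(4 \right)} s{\left(-6,8 \right)} = 18 \cdot 4 \cdot 5 = 72 \cdot 5 = 360$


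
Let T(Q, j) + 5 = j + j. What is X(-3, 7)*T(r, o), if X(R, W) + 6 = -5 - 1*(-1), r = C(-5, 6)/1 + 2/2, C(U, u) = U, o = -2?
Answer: 90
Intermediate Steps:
r = -4 (r = -5/1 + 2/2 = -5*1 + 2*(½) = -5 + 1 = -4)
T(Q, j) = -5 + 2*j (T(Q, j) = -5 + (j + j) = -5 + 2*j)
X(R, W) = -10 (X(R, W) = -6 + (-5 - 1*(-1)) = -6 + (-5 + 1) = -6 - 4 = -10)
X(-3, 7)*T(r, o) = -10*(-5 + 2*(-2)) = -10*(-5 - 4) = -10*(-9) = 90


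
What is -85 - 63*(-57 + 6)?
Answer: 3128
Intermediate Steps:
-85 - 63*(-57 + 6) = -85 - 63*(-51) = -85 + 3213 = 3128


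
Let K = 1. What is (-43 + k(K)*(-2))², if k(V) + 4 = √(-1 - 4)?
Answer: 1205 + 140*I*√5 ≈ 1205.0 + 313.05*I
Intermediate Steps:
k(V) = -4 + I*√5 (k(V) = -4 + √(-1 - 4) = -4 + √(-5) = -4 + I*√5)
(-43 + k(K)*(-2))² = (-43 + (-4 + I*√5)*(-2))² = (-43 + (8 - 2*I*√5))² = (-35 - 2*I*√5)²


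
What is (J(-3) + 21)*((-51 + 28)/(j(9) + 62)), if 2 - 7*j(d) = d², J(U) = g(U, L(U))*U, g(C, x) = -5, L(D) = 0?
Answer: -5796/355 ≈ -16.327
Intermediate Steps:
J(U) = -5*U
j(d) = 2/7 - d²/7
(J(-3) + 21)*((-51 + 28)/(j(9) + 62)) = (-5*(-3) + 21)*((-51 + 28)/((2/7 - ⅐*9²) + 62)) = (15 + 21)*(-23/((2/7 - ⅐*81) + 62)) = 36*(-23/((2/7 - 81/7) + 62)) = 36*(-23/(-79/7 + 62)) = 36*(-23/355/7) = 36*(-23*7/355) = 36*(-161/355) = -5796/355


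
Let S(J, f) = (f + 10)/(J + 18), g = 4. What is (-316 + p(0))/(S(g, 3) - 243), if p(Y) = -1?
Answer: 6974/5333 ≈ 1.3077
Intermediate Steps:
S(J, f) = (10 + f)/(18 + J)
(-316 + p(0))/(S(g, 3) - 243) = (-316 - 1)/((10 + 3)/(18 + 4) - 243) = -317/(13/22 - 243) = -317/(-5333/22) = -317*(-22/5333) = 6974/5333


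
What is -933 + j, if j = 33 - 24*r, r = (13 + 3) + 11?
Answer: -1548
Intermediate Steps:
r = 27 (r = 16 + 11 = 27)
j = -615 (j = 33 - 24*27 = 33 - 648 = -615)
-933 + j = -933 - 615 = -1548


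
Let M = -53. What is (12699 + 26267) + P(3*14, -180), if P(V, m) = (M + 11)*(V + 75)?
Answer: 34052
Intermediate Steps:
P(V, m) = -3150 - 42*V (P(V, m) = (-53 + 11)*(V + 75) = -42*(75 + V) = -3150 - 42*V)
(12699 + 26267) + P(3*14, -180) = (12699 + 26267) + (-3150 - 126*14) = 38966 + (-3150 - 42*42) = 38966 + (-3150 - 1764) = 38966 - 4914 = 34052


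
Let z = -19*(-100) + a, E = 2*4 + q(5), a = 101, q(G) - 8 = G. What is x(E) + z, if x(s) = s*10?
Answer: 2211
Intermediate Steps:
q(G) = 8 + G
E = 21 (E = 2*4 + (8 + 5) = 8 + 13 = 21)
x(s) = 10*s
z = 2001 (z = -19*(-100) + 101 = 1900 + 101 = 2001)
x(E) + z = 10*21 + 2001 = 210 + 2001 = 2211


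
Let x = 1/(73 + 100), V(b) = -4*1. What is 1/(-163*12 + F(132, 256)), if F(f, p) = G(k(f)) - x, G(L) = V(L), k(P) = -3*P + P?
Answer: -173/339081 ≈ -0.00051020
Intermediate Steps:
k(P) = -2*P
V(b) = -4
x = 1/173 ≈ 0.0057803
G(L) = -4
F(f, p) = -693/173 (F(f, p) = -4 - 1*1/173 = -4 - 1/173 = -693/173)
1/(-163*12 + F(132, 256)) = 1/(-163*12 - 693/173) = 1/(-1956 - 693/173) = 1/(-339081/173) = -173/339081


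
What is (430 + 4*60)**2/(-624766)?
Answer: -224450/312383 ≈ -0.71851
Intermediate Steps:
(430 + 4*60)**2/(-624766) = (430 + 240)**2*(-1/624766) = 670**2*(-1/624766) = 448900*(-1/624766) = -224450/312383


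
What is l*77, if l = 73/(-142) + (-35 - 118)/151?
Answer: -2521673/21442 ≈ -117.60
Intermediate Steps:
l = -32749/21442 (l = 73*(-1/142) - 153*1/151 = -73/142 - 153/151 = -32749/21442 ≈ -1.5273)
l*77 = -32749/21442*77 = -2521673/21442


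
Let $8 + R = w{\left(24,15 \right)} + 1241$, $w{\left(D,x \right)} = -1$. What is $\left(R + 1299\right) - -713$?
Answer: $3244$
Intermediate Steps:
$R = 1232$ ($R = -8 + \left(-1 + 1241\right) = -8 + 1240 = 1232$)
$\left(R + 1299\right) - -713 = \left(1232 + 1299\right) - -713 = 2531 + \left(720 - 7\right) = 2531 + 713 = 3244$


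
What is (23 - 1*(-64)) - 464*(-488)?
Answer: 226519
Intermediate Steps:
(23 - 1*(-64)) - 464*(-488) = (23 + 64) + 226432 = 87 + 226432 = 226519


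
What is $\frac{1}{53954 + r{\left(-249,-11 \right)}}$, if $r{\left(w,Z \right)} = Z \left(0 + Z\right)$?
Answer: $\frac{1}{54075} \approx 1.8493 \cdot 10^{-5}$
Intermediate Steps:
$r{\left(w,Z \right)} = Z^{2}$ ($r{\left(w,Z \right)} = Z Z = Z^{2}$)
$\frac{1}{53954 + r{\left(-249,-11 \right)}} = \frac{1}{53954 + \left(-11\right)^{2}} = \frac{1}{53954 + 121} = \frac{1}{54075}$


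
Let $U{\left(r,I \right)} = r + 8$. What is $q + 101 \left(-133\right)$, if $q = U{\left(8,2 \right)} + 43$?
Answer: $-13374$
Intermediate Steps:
$U{\left(r,I \right)} = 8 + r$
$q = 59$ ($q = \left(8 + 8\right) + 43 = 16 + 43 = 59$)
$q + 101 \left(-133\right) = 59 + 101 \left(-133\right) = 59 - 13433 = -13374$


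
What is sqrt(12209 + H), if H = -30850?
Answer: I*sqrt(18641) ≈ 136.53*I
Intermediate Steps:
sqrt(12209 + H) = sqrt(12209 - 30850) = sqrt(-18641) = I*sqrt(18641)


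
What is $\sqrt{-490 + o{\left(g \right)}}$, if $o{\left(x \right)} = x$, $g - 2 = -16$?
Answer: $6 i \sqrt{14} \approx 22.45 i$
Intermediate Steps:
$g = -14$ ($g = 2 - 16 = -14$)
$\sqrt{-490 + o{\left(g \right)}} = \sqrt{-490 - 14} = \sqrt{-504} = 6 i \sqrt{14}$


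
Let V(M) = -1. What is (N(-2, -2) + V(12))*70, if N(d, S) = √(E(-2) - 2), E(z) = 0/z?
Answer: -70 + 70*I*√2 ≈ -70.0 + 98.995*I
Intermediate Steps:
E(z) = 0
N(d, S) = I*√2 (N(d, S) = √(0 - 2) = √(-2) = I*√2)
(N(-2, -2) + V(12))*70 = (I*√2 - 1)*70 = (-1 + I*√2)*70 = -70 + 70*I*√2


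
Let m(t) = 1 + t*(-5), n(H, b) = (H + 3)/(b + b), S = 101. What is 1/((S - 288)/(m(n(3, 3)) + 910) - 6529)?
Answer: -906/5915461 ≈ -0.00015316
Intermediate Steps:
n(H, b) = (3 + H)/(2*b) (n(H, b) = (3 + H)/((2*b)) = (3 + H)*(1/(2*b)) = (3 + H)/(2*b))
m(t) = 1 - 5*t
1/((S - 288)/(m(n(3, 3)) + 910) - 6529) = 1/((101 - 288)/((1 - 5*(3 + 3)/(2*3)) + 910) - 6529) = 1/(-187/((1 - 5*6/(2*3)) + 910) - 6529) = 1/(-187/((1 - 5*1) + 910) - 6529) = 1/(-187/((1 - 5) + 910) - 6529) = 1/(-187/(-4 + 910) - 6529) = 1/(-187/906 - 6529) = 1/(-5915461/906) = -906/5915461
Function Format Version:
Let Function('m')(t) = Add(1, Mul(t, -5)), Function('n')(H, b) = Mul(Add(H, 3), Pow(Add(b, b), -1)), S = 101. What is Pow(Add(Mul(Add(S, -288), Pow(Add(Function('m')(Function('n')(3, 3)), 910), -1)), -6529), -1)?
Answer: Rational(-906, 5915461) ≈ -0.00015316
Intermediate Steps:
Function('n')(H, b) = Mul(Rational(1, 2), Pow(b, -1), Add(3, H)) (Function('n')(H, b) = Mul(Add(3, H), Pow(Mul(2, b), -1)) = Mul(Add(3, H), Mul(Rational(1, 2), Pow(b, -1))) = Mul(Rational(1, 2), Pow(b, -1), Add(3, H)))
Function('m')(t) = Add(1, Mul(-5, t))
Pow(Add(Mul(Add(S, -288), Pow(Add(Function('m')(Function('n')(3, 3)), 910), -1)), -6529), -1) = Pow(Add(Mul(Add(101, -288), Pow(Add(Add(1, Mul(-5, Mul(Rational(1, 2), Pow(3, -1), Add(3, 3)))), 910), -1)), -6529), -1) = Pow(Add(Mul(-187, Pow(Add(Add(1, Mul(-5, Mul(Rational(1, 2), Rational(1, 3), 6))), 910), -1)), -6529), -1) = Pow(Add(Mul(-187, Pow(Add(Add(1, Mul(-5, 1)), 910), -1)), -6529), -1) = Pow(Add(Mul(-187, Pow(Add(Add(1, -5), 910), -1)), -6529), -1) = Pow(Add(Mul(-187, Pow(Add(-4, 910), -1)), -6529), -1) = Pow(Add(Mul(-187, Pow(906, -1)), -6529), -1) = Pow(Add(Mul(-187, Rational(1, 906)), -6529), -1) = Pow(Add(Rational(-187, 906), -6529), -1) = Pow(Rational(-5915461, 906), -1) = Rational(-906, 5915461)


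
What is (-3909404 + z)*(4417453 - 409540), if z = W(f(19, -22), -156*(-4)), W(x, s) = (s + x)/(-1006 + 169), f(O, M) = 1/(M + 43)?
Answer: -13114579783422689/837 ≈ -1.5669e+13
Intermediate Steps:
f(O, M) = 1/(43 + M)
W(x, s) = -s/837 - x/837 (W(x, s) = (s + x)/(-837) = (s + x)*(-1/837) = -s/837 - x/837)
z = -13105/17577 (z = -(-52)*(-4)/279 - 1/(837*(43 - 22)) = -1/837*624 - 1/837/21 = -208/279 - 1/837*1/21 = -208/279 - 1/17577 = -13105/17577 ≈ -0.74558)
(-3909404 + z)*(4417453 - 409540) = (-3909404 - 13105/17577)*(4417453 - 409540) = -68715607213/17577*4007913 = -13114579783422689/837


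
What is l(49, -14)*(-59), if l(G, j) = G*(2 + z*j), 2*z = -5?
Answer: -106967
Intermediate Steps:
z = -5/2 (z = (½)*(-5) = -5/2 ≈ -2.5000)
l(G, j) = G*(2 - 5*j/2)
l(49, -14)*(-59) = ((½)*49*(4 - 5*(-14)))*(-59) = ((½)*49*(4 + 70))*(-59) = ((½)*49*74)*(-59) = 1813*(-59) = -106967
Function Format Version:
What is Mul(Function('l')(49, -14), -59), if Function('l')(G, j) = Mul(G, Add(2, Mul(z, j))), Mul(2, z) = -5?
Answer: -106967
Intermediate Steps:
z = Rational(-5, 2) (z = Mul(Rational(1, 2), -5) = Rational(-5, 2) ≈ -2.5000)
Function('l')(G, j) = Mul(G, Add(2, Mul(Rational(-5, 2), j)))
Mul(Function('l')(49, -14), -59) = Mul(Mul(Rational(1, 2), 49, Add(4, Mul(-5, -14))), -59) = Mul(Mul(Rational(1, 2), 49, Add(4, 70)), -59) = Mul(Mul(Rational(1, 2), 49, 74), -59) = Mul(1813, -59) = -106967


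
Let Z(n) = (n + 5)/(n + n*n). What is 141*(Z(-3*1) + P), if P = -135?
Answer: -18988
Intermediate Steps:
Z(n) = (5 + n)/(n + n**2)
141*(Z(-3*1) + P) = 141*((5 - 3*1)/(((-3*1))*(1 - 3*1)) - 135) = 141*((5 - 3)/((-3)*(1 - 3)) - 135) = 141*(-1/3*2/(-2) - 135) = 141*(-1/3*(-1/2)*2 - 135) = 141*(1/3 - 135) = 141*(-404/3) = -18988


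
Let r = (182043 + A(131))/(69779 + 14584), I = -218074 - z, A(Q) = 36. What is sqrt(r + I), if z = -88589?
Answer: 4*I*sqrt(6399613712627)/28121 ≈ 359.84*I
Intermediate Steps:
I = -129485 (I = -218074 - 1*(-88589) = -218074 + 88589 = -129485)
r = 60693/28121 (r = (182043 + 36)/(69779 + 14584) = 182079/84363 = 182079*(1/84363) = 60693/28121 ≈ 2.1583)
sqrt(r + I) = sqrt(60693/28121 - 129485) = sqrt(-3641186992/28121) = 4*I*sqrt(6399613712627)/28121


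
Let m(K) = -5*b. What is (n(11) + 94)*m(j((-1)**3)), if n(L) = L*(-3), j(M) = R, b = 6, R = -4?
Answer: -1830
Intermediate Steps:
j(M) = -4
n(L) = -3*L
m(K) = -30 (m(K) = -5*6 = -30)
(n(11) + 94)*m(j((-1)**3)) = (-3*11 + 94)*(-30) = (-33 + 94)*(-30) = 61*(-30) = -1830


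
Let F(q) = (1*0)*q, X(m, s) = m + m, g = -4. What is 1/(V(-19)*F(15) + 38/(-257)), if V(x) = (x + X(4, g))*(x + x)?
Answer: -257/38 ≈ -6.7632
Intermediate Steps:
X(m, s) = 2*m
F(q) = 0 (F(q) = 0*q = 0)
V(x) = 2*x*(8 + x) (V(x) = (x + 2*4)*(x + x) = (x + 8)*(2*x) = (8 + x)*(2*x) = 2*x*(8 + x))
1/(V(-19)*F(15) + 38/(-257)) = 1/((2*(-19)*(8 - 19))*0 + 38/(-257)) = 1/((2*(-19)*(-11))*0 + 38*(-1/257)) = 1/(418*0 - 38/257) = 1/(0 - 38/257) = 1/(-38/257) = -257/38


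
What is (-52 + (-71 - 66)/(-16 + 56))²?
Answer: 4915089/1600 ≈ 3071.9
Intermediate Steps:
(-52 + (-71 - 66)/(-16 + 56))² = (-52 - 137/40)² = (-2217/40)² = 4915089/1600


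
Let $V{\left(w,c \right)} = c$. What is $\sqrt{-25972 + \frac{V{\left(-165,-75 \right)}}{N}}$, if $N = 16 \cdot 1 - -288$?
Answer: $\frac{i \sqrt{150015697}}{76} \approx 161.16 i$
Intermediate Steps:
$N = 304$ ($N = 16 + 288 = 304$)
$\sqrt{-25972 + \frac{V{\left(-165,-75 \right)}}{N}} = \sqrt{-25972 - \frac{75}{304}} = \sqrt{- \frac{7895563}{304}} = \frac{i \sqrt{150015697}}{76}$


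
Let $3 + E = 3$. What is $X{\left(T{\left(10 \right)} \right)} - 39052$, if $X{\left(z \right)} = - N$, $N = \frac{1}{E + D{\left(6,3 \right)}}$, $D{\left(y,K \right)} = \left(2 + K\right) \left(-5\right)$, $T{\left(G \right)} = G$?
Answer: $- \frac{976299}{25} \approx -39052.0$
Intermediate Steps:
$E = 0$ ($E = -3 + 3 = 0$)
$D{\left(y,K \right)} = -10 - 5 K$
$N = - \frac{1}{25}$ ($N = \frac{1}{0 - 25} = \frac{1}{-25} = - \frac{1}{25} \approx -0.04$)
$X{\left(z \right)} = \frac{1}{25}$ ($X{\left(z \right)} = \left(-1\right) \left(- \frac{1}{25}\right) = \frac{1}{25}$)
$X{\left(T{\left(10 \right)} \right)} - 39052 = \frac{1}{25} - 39052 = - \frac{976299}{25}$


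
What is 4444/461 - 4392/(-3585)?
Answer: 5985484/550895 ≈ 10.865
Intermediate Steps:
4444/461 - 4392/(-3585) = 4444*(1/461) - 4392*(-1/3585) = 4444/461 + 1464/1195 = 5985484/550895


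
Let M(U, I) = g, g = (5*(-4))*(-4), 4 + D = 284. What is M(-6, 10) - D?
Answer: -200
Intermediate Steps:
D = 280 (D = -4 + 284 = 280)
g = 80 (g = -20*(-4) = 80)
M(U, I) = 80
M(-6, 10) - D = 80 - 1*280 = 80 - 280 = -200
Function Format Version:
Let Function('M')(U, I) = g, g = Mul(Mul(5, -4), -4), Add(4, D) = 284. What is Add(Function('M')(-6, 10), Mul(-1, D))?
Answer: -200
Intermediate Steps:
D = 280 (D = Add(-4, 284) = 280)
g = 80 (g = Mul(-20, -4) = 80)
Function('M')(U, I) = 80
Add(Function('M')(-6, 10), Mul(-1, D)) = Add(80, Mul(-1, 280)) = Add(80, -280) = -200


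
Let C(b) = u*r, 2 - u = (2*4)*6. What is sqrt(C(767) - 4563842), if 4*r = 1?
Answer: I*sqrt(18255414)/2 ≈ 2136.3*I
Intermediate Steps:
r = 1/4 (r = (1/4)*1 = 1/4 ≈ 0.25000)
u = -46 (u = 2 - 2*4*6 = 2 - 8*6 = 2 - 1*48 = 2 - 48 = -46)
C(b) = -23/2 (C(b) = -46*1/4 = -23/2)
sqrt(C(767) - 4563842) = sqrt(-23/2 - 4563842) = sqrt(-9127707/2) = I*sqrt(18255414)/2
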